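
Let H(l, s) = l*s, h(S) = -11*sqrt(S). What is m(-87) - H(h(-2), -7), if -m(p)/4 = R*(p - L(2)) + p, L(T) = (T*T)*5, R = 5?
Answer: 2488 - 77*I*sqrt(2) ≈ 2488.0 - 108.89*I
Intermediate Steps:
L(T) = 5*T**2 (L(T) = T**2*5 = 5*T**2)
m(p) = 400 - 24*p (m(p) = -4*(5*(p - 5*2**2) + p) = -4*(5*(p - 5*4) + p) = -4*(5*(p - 1*20) + p) = -4*(5*(p - 20) + p) = -4*(5*(-20 + p) + p) = -4*((-100 + 5*p) + p) = -4*(-100 + 6*p) = 400 - 24*p)
m(-87) - H(h(-2), -7) = (400 - 24*(-87)) - (-11*I*sqrt(2))*(-7) = (400 + 2088) - (-11*I*sqrt(2))*(-7) = 2488 - (-11*I*sqrt(2))*(-7) = 2488 - 77*I*sqrt(2)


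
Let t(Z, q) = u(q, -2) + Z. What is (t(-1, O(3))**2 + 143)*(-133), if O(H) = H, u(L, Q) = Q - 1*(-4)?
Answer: -19152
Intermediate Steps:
u(L, Q) = 4 + Q (u(L, Q) = Q + 4 = 4 + Q)
t(Z, q) = 2 + Z (t(Z, q) = (4 - 2) + Z = 2 + Z)
(t(-1, O(3))**2 + 143)*(-133) = ((2 - 1)**2 + 143)*(-133) = (1**2 + 143)*(-133) = (1 + 143)*(-133) = 144*(-133) = -19152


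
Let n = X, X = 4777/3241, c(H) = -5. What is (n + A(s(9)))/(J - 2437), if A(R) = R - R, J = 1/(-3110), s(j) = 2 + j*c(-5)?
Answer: -14856470/24563769111 ≈ -0.00060481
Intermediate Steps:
X = 4777/3241 (X = 4777*(1/3241) = 4777/3241 ≈ 1.4739)
s(j) = 2 - 5*j (s(j) = 2 + j*(-5) = 2 - 5*j)
n = 4777/3241 ≈ 1.4739
J = -1/3110 ≈ -0.00032154
A(R) = 0
(n + A(s(9)))/(J - 2437) = (4777/3241 + 0)/(-1/3110 - 2437) = 4777/(3241*(-7579071/3110)) = (4777/3241)*(-3110/7579071) = -14856470/24563769111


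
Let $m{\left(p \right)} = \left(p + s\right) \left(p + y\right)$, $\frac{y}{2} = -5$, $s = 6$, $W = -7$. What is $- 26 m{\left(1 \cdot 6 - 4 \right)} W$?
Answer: $-11648$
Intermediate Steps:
$y = -10$ ($y = 2 \left(-5\right) = -10$)
$m{\left(p \right)} = \left(-10 + p\right) \left(6 + p\right)$ ($m{\left(p \right)} = \left(p + 6\right) \left(p - 10\right) = \left(6 + p\right) \left(-10 + p\right) = \left(-10 + p\right) \left(6 + p\right)$)
$- 26 m{\left(1 \cdot 6 - 4 \right)} W = - 26 \left(-60 + \left(1 \cdot 6 - 4\right)^{2} - 4 \left(1 \cdot 6 - 4\right)\right) \left(-7\right) = - 26 \left(-60 + \left(6 - 4\right)^{2} - 4 \left(6 - 4\right)\right) \left(-7\right) = - 26 \left(-60 + 2^{2} - 8\right) \left(-7\right) = - 26 \left(-60 + 4 - 8\right) \left(-7\right) = \left(-26\right) \left(-64\right) \left(-7\right) = 1664 \left(-7\right) = -11648$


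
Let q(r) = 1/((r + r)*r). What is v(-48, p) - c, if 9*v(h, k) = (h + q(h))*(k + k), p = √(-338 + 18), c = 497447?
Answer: -497447 - 221183*I*√5/2592 ≈ -4.9745e+5 - 190.81*I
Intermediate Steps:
p = 8*I*√5 (p = √(-320) = 8*I*√5 ≈ 17.889*I)
q(r) = 1/(2*r²) (q(r) = 1/(((2*r))*r) = (1/(2*r))/r = 1/(2*r²))
v(h, k) = 2*k*(h + 1/(2*h²))/9 (v(h, k) = ((h + 1/(2*h²))*(k + k))/9 = ((h + 1/(2*h²))*(2*k))/9 = (2*k*(h + 1/(2*h²)))/9 = 2*k*(h + 1/(2*h²))/9)
v(-48, p) - c = (⅑)*(8*I*√5)*(1 + 2*(-48)³)/(-48)² - 1*497447 = (⅑)*(8*I*√5)*(1/2304)*(1 + 2*(-110592)) - 497447 = (⅑)*(8*I*√5)*(1/2304)*(1 - 221184) - 497447 = (⅑)*(8*I*√5)*(1/2304)*(-221183) - 497447 = -221183*I*√5/2592 - 497447 = -497447 - 221183*I*√5/2592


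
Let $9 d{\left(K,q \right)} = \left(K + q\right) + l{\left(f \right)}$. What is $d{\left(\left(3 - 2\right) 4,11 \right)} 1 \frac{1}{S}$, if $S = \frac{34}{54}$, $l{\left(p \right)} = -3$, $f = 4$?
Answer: $\frac{36}{17} \approx 2.1176$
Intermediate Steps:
$S = \frac{17}{27}$ ($S = 34 \cdot \frac{1}{54} = \frac{17}{27} \approx 0.62963$)
$d{\left(K,q \right)} = - \frac{1}{3} + \frac{K}{9} + \frac{q}{9}$ ($d{\left(K,q \right)} = \frac{\left(K + q\right) - 3}{9} = \frac{-3 + K + q}{9} = - \frac{1}{3} + \frac{K}{9} + \frac{q}{9}$)
$d{\left(\left(3 - 2\right) 4,11 \right)} 1 \frac{1}{S} = \left(- \frac{1}{3} + \frac{\left(3 - 2\right) 4}{9} + \frac{1}{9} \cdot 11\right) 1 \frac{1}{\frac{17}{27}} = \left(- \frac{1}{3} + \frac{1 \cdot 4}{9} + \frac{11}{9}\right) 1 \cdot \frac{27}{17} = \left(- \frac{1}{3} + \frac{1}{9} \cdot 4 + \frac{11}{9}\right) \frac{27}{17} = \left(- \frac{1}{3} + \frac{4}{9} + \frac{11}{9}\right) \frac{27}{17} = \frac{4}{3} \cdot \frac{27}{17} = \frac{36}{17}$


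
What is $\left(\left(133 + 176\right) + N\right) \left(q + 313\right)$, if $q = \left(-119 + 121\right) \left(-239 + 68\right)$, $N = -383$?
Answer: $2146$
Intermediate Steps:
$q = -342$ ($q = 2 \left(-171\right) = -342$)
$\left(\left(133 + 176\right) + N\right) \left(q + 313\right) = \left(\left(133 + 176\right) - 383\right) \left(-342 + 313\right) = \left(309 - 383\right) \left(-29\right) = \left(-74\right) \left(-29\right) = 2146$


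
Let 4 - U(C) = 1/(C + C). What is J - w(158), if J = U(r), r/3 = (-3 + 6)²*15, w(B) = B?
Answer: -124741/810 ≈ -154.00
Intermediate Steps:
r = 405 (r = 3*((-3 + 6)²*15) = 3*(3²*15) = 3*(9*15) = 3*135 = 405)
U(C) = 4 - 1/(2*C) (U(C) = 4 - 1/(C + C) = 4 - 1/(2*C))
J = 3239/810 (J = 4 - ½/405 = 4 - ½*1/405 = 4 - 1/810 = 3239/810 ≈ 3.9988)
J - w(158) = 3239/810 - 1*158 = 3239/810 - 158 = -124741/810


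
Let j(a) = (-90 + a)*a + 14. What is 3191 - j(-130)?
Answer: -25423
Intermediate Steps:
j(a) = 14 + a*(-90 + a) (j(a) = a*(-90 + a) + 14 = 14 + a*(-90 + a))
3191 - j(-130) = 3191 - (14 + (-130)**2 - 90*(-130)) = 3191 - (14 + 16900 + 11700) = 3191 - 1*28614 = 3191 - 28614 = -25423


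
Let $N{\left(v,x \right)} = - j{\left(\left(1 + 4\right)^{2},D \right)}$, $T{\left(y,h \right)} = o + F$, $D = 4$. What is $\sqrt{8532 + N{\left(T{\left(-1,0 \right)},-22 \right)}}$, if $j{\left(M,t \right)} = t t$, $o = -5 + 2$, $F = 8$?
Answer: $2 \sqrt{2129} \approx 92.282$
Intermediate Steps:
$o = -3$
$T{\left(y,h \right)} = 5$ ($T{\left(y,h \right)} = -3 + 8 = 5$)
$j{\left(M,t \right)} = t^{2}$
$N{\left(v,x \right)} = -16$ ($N{\left(v,x \right)} = - 4^{2} = \left(-1\right) 16 = -16$)
$\sqrt{8532 + N{\left(T{\left(-1,0 \right)},-22 \right)}} = \sqrt{8532 - 16} = \sqrt{8516} = 2 \sqrt{2129}$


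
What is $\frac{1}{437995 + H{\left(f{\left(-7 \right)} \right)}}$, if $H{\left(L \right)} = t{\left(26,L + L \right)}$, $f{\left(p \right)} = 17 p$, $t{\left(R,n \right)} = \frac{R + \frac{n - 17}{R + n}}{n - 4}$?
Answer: $\frac{51304}{22470889713} \approx 2.2831 \cdot 10^{-6}$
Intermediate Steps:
$t{\left(R,n \right)} = \frac{R + \frac{-17 + n}{R + n}}{-4 + n}$
$H{\left(L \right)} = \frac{659 + 54 L}{-104 + 4 L^{2} + 44 L}$ ($H{\left(L \right)} = \frac{-17 + \left(L + L\right) + 26^{2} + 26 \left(L + L\right)}{\left(L + L\right)^{2} - 104 - 4 \left(L + L\right) + 26 \left(L + L\right)} = \frac{-17 + 2 L + 676 + 26 \cdot 2 L}{\left(2 L\right)^{2} - 104 - 4 \cdot 2 L + 26 \cdot 2 L} = \frac{-17 + 2 L + 676 + 52 L}{4 L^{2} - 104 - 8 L + 52 L} = \frac{659 + 54 L}{-104 + 4 L^{2} + 44 L}$)
$\frac{1}{437995 + H{\left(f{\left(-7 \right)} \right)}} = \frac{1}{437995 + \frac{659 + 54 \cdot 17 \left(-7\right)}{4 \left(-26 + \left(17 \left(-7\right)\right)^{2} + 11 \cdot 17 \left(-7\right)\right)}} = \frac{1}{437995 + \frac{659 + 54 \left(-119\right)}{4 \left(-26 + \left(-119\right)^{2} + 11 \left(-119\right)\right)}} = \frac{1}{437995 + \frac{659 - 6426}{4 \left(-26 + 14161 - 1309\right)}} = \frac{1}{437995 + \frac{1}{4} \cdot \frac{1}{12826} \left(-5767\right)} = \frac{1}{437995 - \frac{5767}{51304}} = \frac{1}{\frac{22470889713}{51304}} = \frac{51304}{22470889713}$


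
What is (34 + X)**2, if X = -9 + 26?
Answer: 2601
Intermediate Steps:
X = 17
(34 + X)**2 = (34 + 17)**2 = 51**2 = 2601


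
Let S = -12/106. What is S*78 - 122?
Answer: -6934/53 ≈ -130.83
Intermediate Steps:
S = -6/53 (S = -12*1/106 = -6/53 ≈ -0.11321)
S*78 - 122 = -6/53*78 - 122 = -468/53 - 122 = -6934/53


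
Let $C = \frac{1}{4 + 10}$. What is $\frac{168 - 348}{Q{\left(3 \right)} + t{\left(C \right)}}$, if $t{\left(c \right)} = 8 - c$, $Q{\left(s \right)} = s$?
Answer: $- \frac{280}{17} \approx -16.471$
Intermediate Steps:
$C = \frac{1}{14} \approx 0.071429$
$\frac{168 - 348}{Q{\left(3 \right)} + t{\left(C \right)}} = \frac{168 - 348}{3 + \left(8 - \frac{1}{14}\right)} = - \frac{180}{3 + \left(8 - \frac{1}{14}\right)} = - \frac{180}{3 + \frac{111}{14}} = - \frac{180}{\frac{153}{14}} = \left(-180\right) \frac{14}{153} = - \frac{280}{17}$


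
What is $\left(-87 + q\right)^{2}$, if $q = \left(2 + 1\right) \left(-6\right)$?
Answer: $11025$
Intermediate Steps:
$q = -18$ ($q = 3 \left(-6\right) = -18$)
$\left(-87 + q\right)^{2} = \left(-87 - 18\right)^{2} = \left(-105\right)^{2} = 11025$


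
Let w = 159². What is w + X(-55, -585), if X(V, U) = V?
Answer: 25226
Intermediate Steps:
w = 25281
w + X(-55, -585) = 25281 - 55 = 25226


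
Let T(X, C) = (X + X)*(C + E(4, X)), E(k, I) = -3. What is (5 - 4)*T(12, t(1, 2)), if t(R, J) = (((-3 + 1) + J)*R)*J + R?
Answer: -48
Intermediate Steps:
t(R, J) = R + J*R*(-2 + J) (t(R, J) = ((-2 + J)*R)*J + R = (R*(-2 + J))*J + R = J*R*(-2 + J) + R = R + J*R*(-2 + J))
T(X, C) = 2*X*(-3 + C) (T(X, C) = (X + X)*(C - 3) = (2*X)*(-3 + C) = 2*X*(-3 + C))
(5 - 4)*T(12, t(1, 2)) = (5 - 4)*(2*12*(-3 + 1*(1 + 2**2 - 2*2))) = 1*(2*12*(-3 + 1*(1 + 4 - 4))) = 1*(2*12*(-3 + 1*1)) = 1*(2*12*(-3 + 1)) = 1*(2*12*(-2)) = 1*(-48) = -48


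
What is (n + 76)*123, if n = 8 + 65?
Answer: 18327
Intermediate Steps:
n = 73
(n + 76)*123 = (73 + 76)*123 = 149*123 = 18327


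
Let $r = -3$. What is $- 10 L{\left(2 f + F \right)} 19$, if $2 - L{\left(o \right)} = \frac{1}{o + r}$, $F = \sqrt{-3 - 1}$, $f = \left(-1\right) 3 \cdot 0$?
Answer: $- \frac{5510}{13} - \frac{380 i}{13} \approx -423.85 - 29.231 i$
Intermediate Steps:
$f = 0$ ($f = \left(-3\right) 0 = 0$)
$F = 2 i$ ($F = \sqrt{-4} = 2 i \approx 2.0 i$)
$L{\left(o \right)} = 2 - \frac{1}{-3 + o}$ ($L{\left(o \right)} = 2 - \frac{1}{o - 3} = 2 - \frac{1}{-3 + o}$)
$- 10 L{\left(2 f + F \right)} 19 = - 10 \frac{-7 + 2 \left(2 \cdot 0 + 2 i\right)}{-3 + \left(2 \cdot 0 + 2 i\right)} 19 = - 10 \frac{-7 + 2 \left(0 + 2 i\right)}{-3 + \left(0 + 2 i\right)} 19 = - 10 \frac{-7 + 2 \cdot 2 i}{-3 + 2 i} 19 = - 10 \frac{-3 - 2 i}{13} \left(-7 + 4 i\right) 19 = - 10 \frac{\left(-7 + 4 i\right) \left(-3 - 2 i\right)}{13} \cdot 19 = - \frac{10 \left(-7 + 4 i\right) \left(-3 - 2 i\right)}{13} \cdot 19 = - \frac{190 \left(-7 + 4 i\right) \left(-3 - 2 i\right)}{13}$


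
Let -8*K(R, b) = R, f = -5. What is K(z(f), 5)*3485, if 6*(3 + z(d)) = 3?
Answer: 17425/16 ≈ 1089.1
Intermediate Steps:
z(d) = -5/2 (z(d) = -3 + (⅙)*3 = -3 + ½ = -5/2)
K(R, b) = -R/8
K(z(f), 5)*3485 = -⅛*(-5/2)*3485 = (5/16)*3485 = 17425/16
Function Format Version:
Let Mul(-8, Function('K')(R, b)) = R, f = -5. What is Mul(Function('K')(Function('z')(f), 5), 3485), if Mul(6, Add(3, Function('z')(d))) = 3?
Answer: Rational(17425, 16) ≈ 1089.1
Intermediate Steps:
Function('z')(d) = Rational(-5, 2) (Function('z')(d) = Add(-3, Mul(Rational(1, 6), 3)) = Add(-3, Rational(1, 2)) = Rational(-5, 2))
Function('K')(R, b) = Mul(Rational(-1, 8), R)
Mul(Function('K')(Function('z')(f), 5), 3485) = Mul(Mul(Rational(-1, 8), Rational(-5, 2)), 3485) = Mul(Rational(5, 16), 3485) = Rational(17425, 16)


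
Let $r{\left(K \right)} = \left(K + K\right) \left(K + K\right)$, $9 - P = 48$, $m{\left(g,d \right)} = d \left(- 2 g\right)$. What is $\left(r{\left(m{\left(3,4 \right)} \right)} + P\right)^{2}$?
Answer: $5130225$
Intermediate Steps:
$m{\left(g,d \right)} = - 2 d g$
$P = -39$ ($P = 9 - 48 = -39$)
$r{\left(K \right)} = 4 K^{2}$ ($r{\left(K \right)} = 2 K 2 K = 4 K^{2}$)
$\left(r{\left(m{\left(3,4 \right)} \right)} + P\right)^{2} = \left(4 \left(\left(-2\right) 4 \cdot 3\right)^{2} - 39\right)^{2} = \left(4 \left(-24\right)^{2} - 39\right)^{2} = \left(4 \cdot 576 - 39\right)^{2} = \left(2304 - 39\right)^{2} = 2265^{2} = 5130225$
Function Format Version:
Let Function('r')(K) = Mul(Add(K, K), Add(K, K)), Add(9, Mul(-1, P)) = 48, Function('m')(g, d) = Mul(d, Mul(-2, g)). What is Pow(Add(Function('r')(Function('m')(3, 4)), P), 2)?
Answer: 5130225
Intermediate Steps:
Function('m')(g, d) = Mul(-2, d, g)
P = -39 (P = Add(9, Mul(-1, 48)) = Add(9, -48) = -39)
Function('r')(K) = Mul(4, Pow(K, 2)) (Function('r')(K) = Mul(Mul(2, K), Mul(2, K)) = Mul(4, Pow(K, 2)))
Pow(Add(Function('r')(Function('m')(3, 4)), P), 2) = Pow(Add(Mul(4, Pow(Mul(-2, 4, 3), 2)), -39), 2) = Pow(Add(Mul(4, Pow(-24, 2)), -39), 2) = Pow(Add(Mul(4, 576), -39), 2) = Pow(Add(2304, -39), 2) = Pow(2265, 2) = 5130225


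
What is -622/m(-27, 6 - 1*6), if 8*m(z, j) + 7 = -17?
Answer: 622/3 ≈ 207.33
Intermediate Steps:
m(z, j) = -3 (m(z, j) = -7/8 + (⅛)*(-17) = -7/8 - 17/8 = -3)
-622/m(-27, 6 - 1*6) = -622/(-3) = -622*(-⅓) = 622/3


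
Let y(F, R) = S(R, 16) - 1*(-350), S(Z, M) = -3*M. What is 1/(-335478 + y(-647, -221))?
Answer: -1/335176 ≈ -2.9835e-6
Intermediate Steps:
y(F, R) = 302 (y(F, R) = -3*16 - 1*(-350) = -48 + 350 = 302)
1/(-335478 + y(-647, -221)) = 1/(-335478 + 302) = 1/(-335176) = -1/335176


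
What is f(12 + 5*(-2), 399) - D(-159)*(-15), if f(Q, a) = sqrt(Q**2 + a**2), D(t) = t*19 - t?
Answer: -42930 + sqrt(159205) ≈ -42531.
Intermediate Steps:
D(t) = 18*t (D(t) = 19*t - t = 18*t)
f(12 + 5*(-2), 399) - D(-159)*(-15) = sqrt((12 + 5*(-2))**2 + 399**2) - 18*(-159)*(-15) = sqrt((12 - 10)**2 + 159201) - (-2862)*(-15) = sqrt(2**2 + 159201) - 1*42930 = sqrt(4 + 159201) - 42930 = sqrt(159205) - 42930 = -42930 + sqrt(159205)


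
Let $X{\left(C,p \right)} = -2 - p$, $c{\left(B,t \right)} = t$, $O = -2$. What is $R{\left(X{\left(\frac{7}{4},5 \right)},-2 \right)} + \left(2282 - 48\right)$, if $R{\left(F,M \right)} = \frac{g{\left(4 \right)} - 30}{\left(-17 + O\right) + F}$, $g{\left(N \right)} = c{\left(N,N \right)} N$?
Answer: $\frac{29049}{13} \approx 2234.5$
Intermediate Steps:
$g{\left(N \right)} = N^{2}$ ($g{\left(N \right)} = N N = N^{2}$)
$R{\left(F,M \right)} = - \frac{14}{-19 + F}$ ($R{\left(F,M \right)} = \frac{4^{2} - 30}{\left(-17 - 2\right) + F} = \frac{16 - 30}{-19 + F} = - \frac{14}{-19 + F}$)
$R{\left(X{\left(\frac{7}{4},5 \right)},-2 \right)} + \left(2282 - 48\right) = - \frac{14}{-19 - 7} + \left(2282 - 48\right) = - \frac{14}{-19 - 7} + 2234 = - \frac{14}{-26} + 2234 = \left(-14\right) \left(- \frac{1}{26}\right) + 2234 = \frac{7}{13} + 2234 = \frac{29049}{13}$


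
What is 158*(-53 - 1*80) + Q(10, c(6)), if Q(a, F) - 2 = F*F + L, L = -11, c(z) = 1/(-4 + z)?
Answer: -84091/4 ≈ -21023.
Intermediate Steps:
Q(a, F) = -9 + F**2 (Q(a, F) = 2 + (F*F - 11) = 2 + (F**2 - 11) = 2 + (-11 + F**2) = -9 + F**2)
158*(-53 - 1*80) + Q(10, c(6)) = 158*(-53 - 1*80) + (-9 + (1/(-4 + 6))**2) = 158*(-53 - 80) + (-9 + (1/2)**2) = 158*(-133) + (-9 + (1/2)**2) = -21014 + (-9 + 1/4) = -21014 - 35/4 = -84091/4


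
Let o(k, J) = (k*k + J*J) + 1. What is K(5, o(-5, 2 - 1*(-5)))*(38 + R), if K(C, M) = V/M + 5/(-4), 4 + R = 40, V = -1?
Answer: -14023/150 ≈ -93.487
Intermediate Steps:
R = 36 (R = -4 + 40 = 36)
o(k, J) = 1 + J**2 + k**2 (o(k, J) = (k**2 + J**2) + 1 = (J**2 + k**2) + 1 = 1 + J**2 + k**2)
K(C, M) = -5/4 - 1/M (K(C, M) = -1/M + 5/(-4) = -1/M + 5*(-1/4) = -1/M - 5/4 = -5/4 - 1/M)
K(5, o(-5, 2 - 1*(-5)))*(38 + R) = (-5/4 - 1/(1 + (2 - 1*(-5))**2 + (-5)**2))*(38 + 36) = (-5/4 - 1/(1 + (2 + 5)**2 + 25))*74 = (-5/4 - 1/(1 + 7**2 + 25))*74 = (-5/4 - 1/(1 + 49 + 25))*74 = (-5/4 - 1/75)*74 = -379/300*74 = -14023/150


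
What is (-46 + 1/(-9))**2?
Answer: 172225/81 ≈ 2126.2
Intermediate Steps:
(-46 + 1/(-9))**2 = (-46 - 1/9)**2 = (-415/9)**2 = 172225/81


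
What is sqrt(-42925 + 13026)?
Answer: I*sqrt(29899) ≈ 172.91*I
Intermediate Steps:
sqrt(-42925 + 13026) = sqrt(-29899) = I*sqrt(29899)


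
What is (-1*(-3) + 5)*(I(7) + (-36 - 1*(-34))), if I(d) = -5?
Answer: -56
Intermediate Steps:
(-1*(-3) + 5)*(I(7) + (-36 - 1*(-34))) = (-1*(-3) + 5)*(-5 + (-36 - 1*(-34))) = (3 + 5)*(-5 + (-36 + 34)) = 8*(-5 - 2) = 8*(-7) = -56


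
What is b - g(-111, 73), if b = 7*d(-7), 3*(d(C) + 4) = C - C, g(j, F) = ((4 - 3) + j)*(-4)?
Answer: -468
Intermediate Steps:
g(j, F) = -4 - 4*j (g(j, F) = (1 + j)*(-4) = -4 - 4*j)
d(C) = -4 (d(C) = -4 + (C - C)/3 = -4 + (⅓)*0 = -4 + 0 = -4)
b = -28 (b = 7*(-4) = -28)
b - g(-111, 73) = -28 - (-4 - 4*(-111)) = -28 - (-4 + 444) = -28 - 1*440 = -28 - 440 = -468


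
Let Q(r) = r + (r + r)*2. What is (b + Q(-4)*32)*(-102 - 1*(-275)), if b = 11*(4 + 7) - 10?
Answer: -91517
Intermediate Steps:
Q(r) = 5*r (Q(r) = r + (2*r)*2 = r + 4*r = 5*r)
b = 111 (b = 11*11 - 10 = 121 - 10 = 111)
(b + Q(-4)*32)*(-102 - 1*(-275)) = (111 + (5*(-4))*32)*(-102 - 1*(-275)) = (111 - 20*32)*(-102 + 275) = (111 - 640)*173 = -529*173 = -91517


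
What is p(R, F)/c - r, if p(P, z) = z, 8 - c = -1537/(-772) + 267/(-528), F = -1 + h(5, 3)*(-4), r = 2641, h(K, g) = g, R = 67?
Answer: -584876397/221293 ≈ -2643.0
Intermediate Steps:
F = -13 (F = -1 + 3*(-4) = -1 - 12 = -13)
c = 221293/33968 (c = 8 - (-1537/(-772) + 267/(-528)) = 8 - (-1537*(-1/772) + 267*(-1/528)) = 8 - (1537/772 - 89/176) = 8 - 1*50451/33968 = 8 - 50451/33968 = 221293/33968 ≈ 6.5147)
p(R, F)/c - r = -13/221293/33968 - 1*2641 = -13*33968/221293 - 2641 = -441584/221293 - 2641 = -584876397/221293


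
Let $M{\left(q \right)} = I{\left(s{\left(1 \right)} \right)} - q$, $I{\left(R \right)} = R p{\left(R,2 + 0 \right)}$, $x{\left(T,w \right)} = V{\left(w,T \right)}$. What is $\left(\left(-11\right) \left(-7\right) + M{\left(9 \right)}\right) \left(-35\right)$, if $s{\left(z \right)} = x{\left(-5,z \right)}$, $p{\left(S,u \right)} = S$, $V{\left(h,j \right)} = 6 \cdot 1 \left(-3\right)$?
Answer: $-13720$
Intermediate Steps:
$V{\left(h,j \right)} = -18$ ($V{\left(h,j \right)} = 6 \left(-3\right) = -18$)
$x{\left(T,w \right)} = -18$
$s{\left(z \right)} = -18$
$I{\left(R \right)} = R^{2}$ ($I{\left(R \right)} = R R = R^{2}$)
$M{\left(q \right)} = 324 - q$ ($M{\left(q \right)} = \left(-18\right)^{2} - q = 324 - q$)
$\left(\left(-11\right) \left(-7\right) + M{\left(9 \right)}\right) \left(-35\right) = \left(\left(-11\right) \left(-7\right) + \left(324 - 9\right)\right) \left(-35\right) = \left(77 + \left(324 - 9\right)\right) \left(-35\right) = \left(77 + 315\right) \left(-35\right) = 392 \left(-35\right) = -13720$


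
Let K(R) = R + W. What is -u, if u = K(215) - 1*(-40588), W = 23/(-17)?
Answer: -693628/17 ≈ -40802.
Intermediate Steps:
W = -23/17 (W = 23*(-1/17) = -23/17 ≈ -1.3529)
K(R) = -23/17 + R (K(R) = R - 23/17 = -23/17 + R)
u = 693628/17 (u = (-23/17 + 215) - 1*(-40588) = 3632/17 + 40588 = 693628/17 ≈ 40802.)
-u = -1*693628/17 = -693628/17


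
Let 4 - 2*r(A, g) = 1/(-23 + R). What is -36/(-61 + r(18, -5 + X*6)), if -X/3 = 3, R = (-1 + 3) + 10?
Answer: 792/1297 ≈ 0.61064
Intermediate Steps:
R = 12 (R = 2 + 10 = 12)
X = -9 (X = -3*3 = -9)
r(A, g) = 45/22 (r(A, g) = 2 - 1/(2*(-23 + 12)) = 2 - 1/2/(-11) = 2 - 1/2*(-1/11) = 2 + 1/22 = 45/22)
-36/(-61 + r(18, -5 + X*6)) = -36/(-61 + 45/22) = -36/(-1297/22) = -22/1297*(-36) = 792/1297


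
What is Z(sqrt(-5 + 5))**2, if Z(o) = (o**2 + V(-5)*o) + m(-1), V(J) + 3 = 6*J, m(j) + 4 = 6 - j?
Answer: 9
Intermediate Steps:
m(j) = 2 - j (m(j) = -4 + (6 - j) = 2 - j)
V(J) = -3 + 6*J
Z(o) = 3 + o**2 - 33*o (Z(o) = (o**2 + (-3 + 6*(-5))*o) + (2 - 1*(-1)) = (o**2 + (-3 - 30)*o) + (2 + 1) = (o**2 - 33*o) + 3 = 3 + o**2 - 33*o)
Z(sqrt(-5 + 5))**2 = (3 + (sqrt(-5 + 5))**2 - 33*sqrt(-5 + 5))**2 = (3 + (sqrt(0))**2 - 33*sqrt(0))**2 = (3 + 0**2 - 33*0)**2 = (3 + 0 + 0)**2 = 3**2 = 9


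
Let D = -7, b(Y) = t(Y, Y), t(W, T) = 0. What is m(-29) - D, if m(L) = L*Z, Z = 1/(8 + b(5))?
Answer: 27/8 ≈ 3.3750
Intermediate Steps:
b(Y) = 0
Z = ⅛ (Z = 1/(8 + 0) = 1/8 = ⅛ ≈ 0.12500)
m(L) = L/8 (m(L) = L*(⅛) = L/8)
m(-29) - D = (⅛)*(-29) - 1*(-7) = -29/8 + 7 = 27/8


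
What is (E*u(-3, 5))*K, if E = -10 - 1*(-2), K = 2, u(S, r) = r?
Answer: -80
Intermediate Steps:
E = -8 (E = -10 + 2 = -8)
(E*u(-3, 5))*K = -8*5*2 = -40*2 = -80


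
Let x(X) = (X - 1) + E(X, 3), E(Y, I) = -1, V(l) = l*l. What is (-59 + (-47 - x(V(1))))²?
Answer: 11025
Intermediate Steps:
V(l) = l²
x(X) = -2 + X (x(X) = (X - 1) - 1 = (-1 + X) - 1 = -2 + X)
(-59 + (-47 - x(V(1))))² = (-59 + (-47 - (-2 + 1²)))² = (-59 + (-47 - (-2 + 1)))² = (-59 + (-47 - 1*(-1)))² = (-59 + (-47 + 1))² = (-59 - 46)² = (-105)² = 11025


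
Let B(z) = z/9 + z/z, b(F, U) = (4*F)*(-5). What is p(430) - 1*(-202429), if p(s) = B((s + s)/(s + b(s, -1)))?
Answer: 34615528/171 ≈ 2.0243e+5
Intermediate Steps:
b(F, U) = -20*F
B(z) = 1 + z/9 (B(z) = z*(1/9) + 1 = z/9 + 1 = 1 + z/9)
p(s) = 169/171 (p(s) = 1 + ((s + s)/(s - 20*s))/9 = 1 + ((2*s)/((-19*s)))/9 = 1 + ((2*s)*(-1/(19*s)))/9 = 1 + (1/9)*(-2/19) = 1 - 2/171 = 169/171)
p(430) - 1*(-202429) = 169/171 - 1*(-202429) = 169/171 + 202429 = 34615528/171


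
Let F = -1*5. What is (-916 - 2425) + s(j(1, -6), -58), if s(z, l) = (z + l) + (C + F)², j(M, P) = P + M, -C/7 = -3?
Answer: -3148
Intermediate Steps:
C = 21 (C = -7*(-3) = 21)
F = -5
j(M, P) = M + P
s(z, l) = 256 + l + z (s(z, l) = (z + l) + (21 - 5)² = (l + z) + 16² = (l + z) + 256 = 256 + l + z)
(-916 - 2425) + s(j(1, -6), -58) = (-916 - 2425) + (256 - 58 + (1 - 6)) = -3341 + (256 - 58 - 5) = -3341 + 193 = -3148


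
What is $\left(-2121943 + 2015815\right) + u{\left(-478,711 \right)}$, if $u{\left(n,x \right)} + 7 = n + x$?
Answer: $-105902$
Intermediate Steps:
$u{\left(n,x \right)} = -7 + n + x$ ($u{\left(n,x \right)} = -7 + \left(n + x\right) = -7 + n + x$)
$\left(-2121943 + 2015815\right) + u{\left(-478,711 \right)} = \left(-2121943 + 2015815\right) - -226 = -106128 + 226 = -105902$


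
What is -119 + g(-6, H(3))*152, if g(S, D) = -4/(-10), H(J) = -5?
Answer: -291/5 ≈ -58.200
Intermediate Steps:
g(S, D) = 2/5 (g(S, D) = -4*(-1/10) = 2/5)
-119 + g(-6, H(3))*152 = -119 + (2/5)*152 = -119 + 304/5 = -291/5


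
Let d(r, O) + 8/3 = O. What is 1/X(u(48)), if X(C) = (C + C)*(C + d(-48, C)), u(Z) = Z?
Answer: 1/8960 ≈ 0.00011161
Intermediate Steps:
d(r, O) = -8/3 + O
X(C) = 2*C*(-8/3 + 2*C) (X(C) = (C + C)*(C + (-8/3 + C)) = (2*C)*(-8/3 + 2*C) = 2*C*(-8/3 + 2*C))
1/X(u(48)) = 1/((4/3)*48*(-4 + 3*48)) = 1/((4/3)*48*(-4 + 144)) = 1/((4/3)*48*140) = 1/8960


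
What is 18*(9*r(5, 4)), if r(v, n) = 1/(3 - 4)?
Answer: -162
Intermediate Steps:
r(v, n) = -1 (r(v, n) = 1/(-1) = -1)
18*(9*r(5, 4)) = 18*(9*(-1)) = 18*(-9) = -162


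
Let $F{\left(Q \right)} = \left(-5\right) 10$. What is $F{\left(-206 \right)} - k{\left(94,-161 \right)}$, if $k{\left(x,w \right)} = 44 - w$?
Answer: $-255$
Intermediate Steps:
$F{\left(Q \right)} = -50$
$F{\left(-206 \right)} - k{\left(94,-161 \right)} = -50 - \left(44 - -161\right) = -50 - \left(44 + 161\right) = -50 - 205 = -255$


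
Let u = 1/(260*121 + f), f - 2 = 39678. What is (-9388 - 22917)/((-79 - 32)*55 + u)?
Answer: 2298177700/434309699 ≈ 5.2916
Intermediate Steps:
f = 39680 (f = 2 + 39678 = 39680)
u = 1/71140 (u = 1/(260*121 + 39680) = 1/(31460 + 39680) = 1/71140 ≈ 1.4057e-5)
(-9388 - 22917)/((-79 - 32)*55 + u) = (-9388 - 22917)/((-79 - 32)*55 + 1/71140) = -32305/(-111*55 + 1/71140) = -32305/(-6105 + 1/71140) = -32305/(-434309699/71140) = -32305*(-71140/434309699) = 2298177700/434309699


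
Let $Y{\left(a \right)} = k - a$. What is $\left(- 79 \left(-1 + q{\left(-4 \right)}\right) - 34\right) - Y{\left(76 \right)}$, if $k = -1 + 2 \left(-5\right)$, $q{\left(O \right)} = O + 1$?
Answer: $369$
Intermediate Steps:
$q{\left(O \right)} = 1 + O$
$k = -11$ ($k = -1 - 10 = -11$)
$Y{\left(a \right)} = -11 - a$
$\left(- 79 \left(-1 + q{\left(-4 \right)}\right) - 34\right) - Y{\left(76 \right)} = \left(- 79 \left(-1 + \left(1 - 4\right)\right) - 34\right) - \left(-11 - 76\right) = \left(- 79 \left(-1 - 3\right) - 34\right) - \left(-11 - 76\right) = \left(\left(-79\right) \left(-4\right) - 34\right) - -87 = \left(316 - 34\right) + 87 = 282 + 87 = 369$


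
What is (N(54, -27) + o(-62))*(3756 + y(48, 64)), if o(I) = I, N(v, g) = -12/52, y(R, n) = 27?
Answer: -235419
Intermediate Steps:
N(v, g) = -3/13 (N(v, g) = -12*1/52 = -3/13)
(N(54, -27) + o(-62))*(3756 + y(48, 64)) = (-3/13 - 62)*(3756 + 27) = -809/13*3783 = -235419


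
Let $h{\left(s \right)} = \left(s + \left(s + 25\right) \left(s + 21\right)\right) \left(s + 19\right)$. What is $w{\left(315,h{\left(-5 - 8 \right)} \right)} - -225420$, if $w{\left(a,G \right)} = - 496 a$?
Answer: $69180$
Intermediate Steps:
$h{\left(s \right)} = \left(19 + s\right) \left(s + \left(21 + s\right) \left(25 + s\right)\right)$ ($h{\left(s \right)} = \left(s + \left(25 + s\right) \left(21 + s\right)\right) \left(19 + s\right) = \left(s + \left(21 + s\right) \left(25 + s\right)\right) \left(19 + s\right) = \left(19 + s\right) \left(s + \left(21 + s\right) \left(25 + s\right)\right)$)
$w{\left(315,h{\left(-5 - 8 \right)} \right)} - -225420 = \left(-496\right) 315 - -225420 = -156240 + 225420 = 69180$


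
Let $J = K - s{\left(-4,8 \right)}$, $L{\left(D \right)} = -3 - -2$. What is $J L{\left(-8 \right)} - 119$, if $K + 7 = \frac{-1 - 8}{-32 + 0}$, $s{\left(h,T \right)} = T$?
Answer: $- \frac{3337}{32} \approx -104.28$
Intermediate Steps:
$K = - \frac{215}{32}$ ($K = -7 + \frac{-1 - 8}{-32 + 0} = -7 - \frac{9}{-32} = -7 - - \frac{9}{32} = -7 + \frac{9}{32} = - \frac{215}{32} \approx -6.7188$)
$L{\left(D \right)} = -1$ ($L{\left(D \right)} = -3 + 2 = -1$)
$J = - \frac{471}{32}$ ($J = - \frac{215}{32} - 8 = - \frac{471}{32} \approx -14.719$)
$J L{\left(-8 \right)} - 119 = \left(- \frac{471}{32}\right) \left(-1\right) - 119 = \frac{471}{32} - 119 = - \frac{3337}{32}$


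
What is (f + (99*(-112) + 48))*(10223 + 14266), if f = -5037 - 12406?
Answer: -697520187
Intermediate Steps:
f = -17443
(f + (99*(-112) + 48))*(10223 + 14266) = (-17443 + (99*(-112) + 48))*(10223 + 14266) = (-17443 + (-11088 + 48))*24489 = (-17443 - 11040)*24489 = -28483*24489 = -697520187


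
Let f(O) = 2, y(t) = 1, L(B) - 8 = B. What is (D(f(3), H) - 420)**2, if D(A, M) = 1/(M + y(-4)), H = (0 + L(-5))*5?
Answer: 45144961/256 ≈ 1.7635e+5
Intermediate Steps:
L(B) = 8 + B
H = 15 (H = (0 + (8 - 5))*5 = (0 + 3)*5 = 3*5 = 15)
D(A, M) = 1/(1 + M) (D(A, M) = 1/(M + 1) = 1/(1 + M))
(D(f(3), H) - 420)**2 = (1/(1 + 15) - 420)**2 = (1/16 - 420)**2 = (-6719/16)**2 = 45144961/256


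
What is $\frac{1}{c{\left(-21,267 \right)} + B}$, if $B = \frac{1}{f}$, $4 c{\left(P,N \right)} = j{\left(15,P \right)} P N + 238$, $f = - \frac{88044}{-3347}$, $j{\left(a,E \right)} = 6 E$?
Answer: $\frac{88044}{15555617267} \approx 5.6599 \cdot 10^{-6}$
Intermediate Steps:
$f = \frac{88044}{3347}$ ($f = \left(-88044\right) \left(- \frac{1}{3347}\right) = \frac{88044}{3347} \approx 26.305$)
$c{\left(P,N \right)} = \frac{119}{2} + \frac{3 N P^{2}}{2}$ ($c{\left(P,N \right)} = \frac{6 P P N + 238}{4} = \frac{6 P^{2} N + 238}{4} = \frac{6 N P^{2} + 238}{4} = \frac{238 + 6 N P^{2}}{4} = \frac{119}{2} + \frac{3 N P^{2}}{2}$)
$B = \frac{3347}{88044}$ ($B = \frac{1}{\frac{88044}{3347}} = \frac{3347}{88044} \approx 0.038015$)
$\frac{1}{c{\left(-21,267 \right)} + B} = \frac{1}{\left(\frac{119}{2} + \frac{3}{2} \cdot 267 \left(-21\right)^{2}\right) + \frac{3347}{88044}} = \frac{1}{\left(\frac{119}{2} + \frac{3}{2} \cdot 267 \cdot 441\right) + \frac{3347}{88044}} = \frac{1}{\left(\frac{119}{2} + \frac{353241}{2}\right) + \frac{3347}{88044}} = \frac{1}{176680 + \frac{3347}{88044}} = \frac{1}{\frac{15555617267}{88044}} = \frac{88044}{15555617267}$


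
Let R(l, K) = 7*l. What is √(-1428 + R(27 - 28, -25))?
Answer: I*√1435 ≈ 37.881*I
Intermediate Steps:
√(-1428 + R(27 - 28, -25)) = √(-1428 + 7*(27 - 28)) = √(-1428 + 7*(-1)) = √(-1428 - 7) = √(-1435) = I*√1435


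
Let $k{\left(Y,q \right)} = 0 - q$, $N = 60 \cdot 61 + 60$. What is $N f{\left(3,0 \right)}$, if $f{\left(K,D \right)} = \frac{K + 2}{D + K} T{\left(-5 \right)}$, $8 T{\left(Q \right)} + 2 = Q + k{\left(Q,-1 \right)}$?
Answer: $-4650$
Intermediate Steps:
$N = 3720$ ($N = 3660 + 60 = 3720$)
$k{\left(Y,q \right)} = - q$
$T{\left(Q \right)} = - \frac{1}{8} + \frac{Q}{8}$ ($T{\left(Q \right)} = - \frac{1}{4} + \frac{Q - -1}{8} = - \frac{1}{4} + \frac{Q + 1}{8} = - \frac{1}{4} + \frac{1 + Q}{8} = - \frac{1}{4} + \left(\frac{1}{8} + \frac{Q}{8}\right) = - \frac{1}{8} + \frac{Q}{8}$)
$f{\left(K,D \right)} = - \frac{3 \left(2 + K\right)}{4 \left(D + K\right)}$ ($f{\left(K,D \right)} = \frac{K + 2}{D + K} \left(- \frac{1}{8} + \frac{1}{8} \left(-5\right)\right) = \frac{2 + K}{D + K} \left(- \frac{1}{8} - \frac{5}{8}\right) = \frac{2 + K}{D + K} \left(- \frac{3}{4}\right) = - \frac{3 \left(2 + K\right)}{4 \left(D + K\right)}$)
$N f{\left(3,0 \right)} = 3720 \frac{3 \left(-2 - 3\right)}{4 \left(0 + 3\right)} = 3720 \frac{3 \left(-2 - 3\right)}{4 \cdot 3} = 3720 \cdot \frac{3}{4} \cdot \frac{1}{3} \left(-5\right) = 3720 \left(- \frac{5}{4}\right) = -4650$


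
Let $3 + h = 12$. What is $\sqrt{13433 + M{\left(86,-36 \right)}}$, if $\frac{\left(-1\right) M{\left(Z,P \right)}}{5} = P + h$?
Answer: $16 \sqrt{53} \approx 116.48$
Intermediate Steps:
$h = 9$ ($h = -3 + 12 = 9$)
$M{\left(Z,P \right)} = -45 - 5 P$ ($M{\left(Z,P \right)} = - 5 \left(P + 9\right) = - 5 \left(9 + P\right) = -45 - 5 P$)
$\sqrt{13433 + M{\left(86,-36 \right)}} = \sqrt{13433 - -135} = \sqrt{13433 + \left(-45 + 180\right)} = \sqrt{13433 + 135} = \sqrt{13568} = 16 \sqrt{53}$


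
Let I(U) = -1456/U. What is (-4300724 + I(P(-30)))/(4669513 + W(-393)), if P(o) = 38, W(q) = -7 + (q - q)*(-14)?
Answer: -40857242/44360307 ≈ -0.92103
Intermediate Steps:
W(q) = -7 (W(q) = -7 + 0*(-14) = -7 + 0 = -7)
(-4300724 + I(P(-30)))/(4669513 + W(-393)) = (-4300724 - 1456/38)/(4669513 - 7) = (-4300724 - 1456*1/38)/4669506 = (-4300724 - 728/19)*(1/4669506) = -81714484/19*1/4669506 = -40857242/44360307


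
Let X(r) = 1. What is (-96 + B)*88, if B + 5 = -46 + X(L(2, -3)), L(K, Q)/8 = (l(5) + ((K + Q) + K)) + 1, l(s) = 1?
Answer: -12848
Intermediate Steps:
L(K, Q) = 16 + 8*Q + 16*K (L(K, Q) = 8*((1 + ((K + Q) + K)) + 1) = 8*((1 + (Q + 2*K)) + 1) = 8*((1 + Q + 2*K) + 1) = 8*(2 + Q + 2*K) = 16 + 8*Q + 16*K)
B = -50 (B = -5 + (-46 + 1) = -5 - 45 = -50)
(-96 + B)*88 = (-96 - 50)*88 = -146*88 = -12848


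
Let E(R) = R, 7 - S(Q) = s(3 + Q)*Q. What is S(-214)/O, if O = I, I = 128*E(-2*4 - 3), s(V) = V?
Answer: 45147/1408 ≈ 32.065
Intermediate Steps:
S(Q) = 7 - Q*(3 + Q) (S(Q) = 7 - (3 + Q)*Q = 7 - Q*(3 + Q))
I = -1408 (I = 128*(-2*4 - 3) = 128*(-8 - 3) = 128*(-11) = -1408)
O = -1408
S(-214)/O = (7 - 1*(-214)*(3 - 214))/(-1408) = (7 - 1*(-214)*(-211))*(-1/1408) = (7 - 45154)*(-1/1408) = -45147*(-1/1408) = 45147/1408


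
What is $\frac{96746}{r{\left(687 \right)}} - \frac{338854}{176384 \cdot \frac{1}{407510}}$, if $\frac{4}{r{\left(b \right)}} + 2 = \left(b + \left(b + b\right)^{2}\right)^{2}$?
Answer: $\frac{3803953297928183300783}{44096} \approx 8.6265 \cdot 10^{16}$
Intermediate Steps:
$r{\left(b \right)} = \frac{4}{-2 + \left(b + 4 b^{2}\right)^{2}}$ ($r{\left(b \right)} = \frac{4}{-2 + \left(b + \left(b + b\right)^{2}\right)^{2}} = \frac{4}{-2 + \left(b + \left(2 b\right)^{2}\right)^{2}} = \frac{4}{-2 + \left(b + 4 b^{2}\right)^{2}}$)
$\frac{96746}{r{\left(687 \right)}} - \frac{338854}{176384 \cdot \frac{1}{407510}} = \frac{96746}{4 \frac{1}{-2 + 687^{2} \left(1 + 4 \cdot 687\right)^{2}}} - \frac{338854}{176384 \cdot \frac{1}{407510}} = \frac{96746}{4 \frac{1}{-2 + 471969 \left(1 + 2748\right)^{2}}} - \frac{338854}{176384 \cdot \frac{1}{407510}} = \frac{96746}{4 \frac{1}{-2 + 471969 \cdot 2749^{2}}} - \frac{338854}{\frac{88192}{203755}} = \frac{96746}{4 \frac{1}{-2 + 471969 \cdot 7557001}} - \frac{34521598385}{44096} = \frac{96746}{4 \frac{1}{-2 + 3566670204969}} - \frac{34521598385}{44096} = \frac{96746}{4 \cdot \frac{1}{3566670204967}} - \frac{34521598385}{44096} = \frac{96746}{\frac{4}{3566670204967}} - \frac{34521598385}{44096} = 96746 \cdot \frac{3566670204967}{4} - \frac{34521598385}{44096} = \frac{172530537824868691}{2} - \frac{34521598385}{44096} = \frac{3803953297928183300783}{44096}$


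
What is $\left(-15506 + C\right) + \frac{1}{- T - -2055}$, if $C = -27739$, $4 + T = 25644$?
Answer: $- \frac{1019933326}{23585} \approx -43245.0$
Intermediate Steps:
$T = 25640$ ($T = -4 + 25644 = 25640$)
$\left(-15506 + C\right) + \frac{1}{- T - -2055} = \left(-15506 - 27739\right) + \frac{1}{\left(-1\right) 25640 - -2055} = -43245 + \frac{1}{-25640 + 2055} = -43245 + \frac{1}{-23585} = -43245 - \frac{1}{23585} = - \frac{1019933326}{23585}$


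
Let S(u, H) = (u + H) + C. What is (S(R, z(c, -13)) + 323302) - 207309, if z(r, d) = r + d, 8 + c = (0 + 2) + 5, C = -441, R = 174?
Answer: 115712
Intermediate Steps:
c = -1 (c = -8 + ((0 + 2) + 5) = -8 + (2 + 5) = -8 + 7 = -1)
z(r, d) = d + r
S(u, H) = -441 + H + u (S(u, H) = (u + H) - 441 = (H + u) - 441 = -441 + H + u)
(S(R, z(c, -13)) + 323302) - 207309 = ((-441 + (-13 - 1) + 174) + 323302) - 207309 = ((-441 - 14 + 174) + 323302) - 207309 = (-281 + 323302) - 207309 = 323021 - 207309 = 115712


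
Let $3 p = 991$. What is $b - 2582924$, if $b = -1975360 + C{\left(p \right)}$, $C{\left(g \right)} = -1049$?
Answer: $-4559333$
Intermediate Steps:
$p = \frac{991}{3}$ ($p = \frac{1}{3} \cdot 991 = \frac{991}{3} \approx 330.33$)
$b = -1976409$ ($b = -1975360 - 1049 = -1976409$)
$b - 2582924 = -1976409 - 2582924 = -4559333$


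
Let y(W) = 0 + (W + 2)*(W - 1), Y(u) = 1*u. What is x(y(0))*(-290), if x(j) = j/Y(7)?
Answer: 580/7 ≈ 82.857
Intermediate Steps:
Y(u) = u
y(W) = (-1 + W)*(2 + W) (y(W) = 0 + (2 + W)*(-1 + W) = 0 + (-1 + W)*(2 + W) = (-1 + W)*(2 + W))
x(j) = j/7
x(y(0))*(-290) = ((-2 + 0 + 0**2)/7)*(-290) = ((-2 + 0 + 0)/7)*(-290) = ((1/7)*(-2))*(-290) = -2/7*(-290) = 580/7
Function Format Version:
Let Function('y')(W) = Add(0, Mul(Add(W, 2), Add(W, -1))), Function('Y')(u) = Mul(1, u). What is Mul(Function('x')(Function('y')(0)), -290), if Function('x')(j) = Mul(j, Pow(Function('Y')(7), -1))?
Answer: Rational(580, 7) ≈ 82.857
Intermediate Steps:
Function('Y')(u) = u
Function('y')(W) = Mul(Add(-1, W), Add(2, W)) (Function('y')(W) = Add(0, Mul(Add(2, W), Add(-1, W))) = Add(0, Mul(Add(-1, W), Add(2, W))) = Mul(Add(-1, W), Add(2, W)))
Function('x')(j) = Mul(Rational(1, 7), j) (Function('x')(j) = Mul(j, Pow(7, -1)) = Mul(j, Rational(1, 7)) = Mul(Rational(1, 7), j))
Mul(Function('x')(Function('y')(0)), -290) = Mul(Mul(Rational(1, 7), Add(-2, 0, Pow(0, 2))), -290) = Mul(Mul(Rational(1, 7), Add(-2, 0, 0)), -290) = Mul(Mul(Rational(1, 7), -2), -290) = Mul(Rational(-2, 7), -290) = Rational(580, 7)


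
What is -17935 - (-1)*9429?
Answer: -8506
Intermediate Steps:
-17935 - (-1)*9429 = -17935 - 1*(-9429) = -17935 + 9429 = -8506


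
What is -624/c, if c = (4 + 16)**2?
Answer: -39/25 ≈ -1.5600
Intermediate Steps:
c = 400 (c = 20**2 = 400)
-624/c = -624/400 = -624*1/400 = -39/25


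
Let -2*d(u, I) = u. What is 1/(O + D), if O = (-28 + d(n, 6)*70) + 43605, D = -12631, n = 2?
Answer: 1/30876 ≈ 3.2388e-5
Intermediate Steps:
d(u, I) = -u/2
O = 43507 (O = (-28 - 1/2*2*70) + 43605 = (-28 - 1*70) + 43605 = (-28 - 70) + 43605 = -98 + 43605 = 43507)
1/(O + D) = 1/(43507 - 12631) = 1/30876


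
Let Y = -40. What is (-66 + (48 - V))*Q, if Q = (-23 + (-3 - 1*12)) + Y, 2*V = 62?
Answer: 3822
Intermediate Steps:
V = 31 (V = (½)*62 = 31)
Q = -78 (Q = (-23 + (-3 - 1*12)) - 40 = (-23 + (-3 - 12)) - 40 = (-23 - 15) - 40 = -38 - 40 = -78)
(-66 + (48 - V))*Q = (-66 + (48 - 1*31))*(-78) = (-66 + (48 - 31))*(-78) = (-66 + 17)*(-78) = -49*(-78) = 3822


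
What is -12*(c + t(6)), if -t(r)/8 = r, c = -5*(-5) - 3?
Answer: 312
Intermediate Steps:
c = 22 (c = 25 - 3 = 22)
t(r) = -8*r
-12*(c + t(6)) = -12*(22 - 8*6) = -12*(22 - 48) = -12*(-26) = 312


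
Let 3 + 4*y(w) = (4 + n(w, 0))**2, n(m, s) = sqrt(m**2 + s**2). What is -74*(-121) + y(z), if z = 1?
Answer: 17919/2 ≈ 8959.5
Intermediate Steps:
y(w) = -3/4 + (4 + sqrt(w**2))**2/4 (y(w) = -3/4 + (4 + sqrt(w**2 + 0**2))**2/4 = -3/4 + (4 + sqrt(w**2 + 0))**2/4 = -3/4 + (4 + sqrt(w**2))**2/4)
-74*(-121) + y(z) = -74*(-121) + (-3/4 + (4 + sqrt(1**2))**2/4) = 8954 + (-3/4 + (4 + sqrt(1))**2/4) = 8954 + (-3/4 + (4 + 1)**2/4) = 8954 + (-3/4 + (1/4)*5**2) = 8954 + (-3/4 + (1/4)*25) = 8954 + (-3/4 + 25/4) = 8954 + 11/2 = 17919/2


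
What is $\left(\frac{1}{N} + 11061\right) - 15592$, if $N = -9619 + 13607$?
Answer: $- \frac{18069627}{3988} \approx -4531.0$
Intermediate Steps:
$N = 3988$
$\left(\frac{1}{N} + 11061\right) - 15592 = \left(\frac{1}{3988} + 11061\right) - 15592 = \frac{44111269}{3988} - 15592 = - \frac{18069627}{3988}$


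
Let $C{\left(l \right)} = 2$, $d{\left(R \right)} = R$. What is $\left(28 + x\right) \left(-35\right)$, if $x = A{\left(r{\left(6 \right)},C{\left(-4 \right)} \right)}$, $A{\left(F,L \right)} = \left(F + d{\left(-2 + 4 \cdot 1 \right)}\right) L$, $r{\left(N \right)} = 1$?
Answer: $-1190$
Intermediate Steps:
$A{\left(F,L \right)} = L \left(2 + F\right)$ ($A{\left(F,L \right)} = \left(F + \left(-2 + 4 \cdot 1\right)\right) L = \left(F + \left(-2 + 4\right)\right) L = \left(F + 2\right) L = \left(2 + F\right) L = L \left(2 + F\right)$)
$x = 6$ ($x = 2 \left(2 + 1\right) = 2 \cdot 3 = 6$)
$\left(28 + x\right) \left(-35\right) = \left(28 + 6\right) \left(-35\right) = 34 \left(-35\right) = -1190$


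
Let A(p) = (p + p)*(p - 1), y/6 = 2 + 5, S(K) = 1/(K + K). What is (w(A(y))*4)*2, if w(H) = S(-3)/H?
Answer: -1/2583 ≈ -0.00038715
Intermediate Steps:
S(K) = 1/(2*K)
y = 42 (y = 6*(2 + 5) = 6*7 = 42)
A(p) = 2*p*(-1 + p) (A(p) = (2*p)*(-1 + p) = 2*p*(-1 + p))
w(H) = -1/(6*H) (w(H) = ((½)/(-3))/H = ((½)*(-⅓))/H = -1/(6*H))
(w(A(y))*4)*2 = (-1/(84*(-1 + 42))/6*4)*2 = (-1/(6*(2*42*41))*4)*2 = (-⅙/3444*4)*2 = (-⅙*1/3444*4)*2 = -1/20664*4*2 = -1/5166*2 = -1/2583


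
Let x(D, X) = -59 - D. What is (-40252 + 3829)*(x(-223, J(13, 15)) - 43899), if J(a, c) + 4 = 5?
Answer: 1592959905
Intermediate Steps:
J(a, c) = 1 (J(a, c) = -4 + 5 = 1)
(-40252 + 3829)*(x(-223, J(13, 15)) - 43899) = (-40252 + 3829)*((-59 - 1*(-223)) - 43899) = -36423*((-59 + 223) - 43899) = -36423*(164 - 43899) = -36423*(-43735) = 1592959905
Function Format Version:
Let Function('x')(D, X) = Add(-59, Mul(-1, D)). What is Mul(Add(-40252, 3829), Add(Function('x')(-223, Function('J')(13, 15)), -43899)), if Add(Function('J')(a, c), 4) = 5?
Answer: 1592959905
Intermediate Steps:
Function('J')(a, c) = 1 (Function('J')(a, c) = Add(-4, 5) = 1)
Mul(Add(-40252, 3829), Add(Function('x')(-223, Function('J')(13, 15)), -43899)) = Mul(Add(-40252, 3829), Add(Add(-59, Mul(-1, -223)), -43899)) = Mul(-36423, Add(Add(-59, 223), -43899)) = Mul(-36423, Add(164, -43899)) = Mul(-36423, -43735) = 1592959905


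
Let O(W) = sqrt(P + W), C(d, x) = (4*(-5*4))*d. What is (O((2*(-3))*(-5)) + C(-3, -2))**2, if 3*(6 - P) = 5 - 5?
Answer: 60516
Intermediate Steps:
P = 6 (P = 6 - (5 - 5)/3 = 6 - 1/3*0 = 6 + 0 = 6)
C(d, x) = -80*d (C(d, x) = (4*(-20))*d = -80*d)
O(W) = sqrt(6 + W)
(O((2*(-3))*(-5)) + C(-3, -2))**2 = (sqrt(6 + (2*(-3))*(-5)) - 80*(-3))**2 = (sqrt(6 - 6*(-5)) + 240)**2 = (sqrt(6 + 30) + 240)**2 = (sqrt(36) + 240)**2 = (6 + 240)**2 = 246**2 = 60516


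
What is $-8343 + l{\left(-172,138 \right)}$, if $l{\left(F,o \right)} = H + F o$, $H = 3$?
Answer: $-32076$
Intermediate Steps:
$l{\left(F,o \right)} = 3 + F o$
$-8343 + l{\left(-172,138 \right)} = -8343 + \left(3 - 23736\right) = -8343 - 23733 = -32076$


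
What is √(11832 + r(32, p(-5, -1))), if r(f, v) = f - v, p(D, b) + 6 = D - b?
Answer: √11874 ≈ 108.97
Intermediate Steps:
p(D, b) = -6 + D - b (p(D, b) = -6 + (D - b) = -6 + D - b)
√(11832 + r(32, p(-5, -1))) = √(11832 + (32 - (-6 - 5 - 1*(-1)))) = √(11832 + (32 - (-6 - 5 + 1))) = √(11832 + (32 - 1*(-10))) = √(11832 + (32 + 10)) = √(11832 + 42) = √11874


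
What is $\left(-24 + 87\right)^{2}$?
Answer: $3969$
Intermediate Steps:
$\left(-24 + 87\right)^{2} = 63^{2} = 3969$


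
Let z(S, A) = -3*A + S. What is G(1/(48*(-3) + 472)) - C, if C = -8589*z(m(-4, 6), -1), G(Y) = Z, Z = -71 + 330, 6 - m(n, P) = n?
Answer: 111916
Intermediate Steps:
m(n, P) = 6 - n
Z = 259
z(S, A) = S - 3*A
G(Y) = 259
C = -111657 (C = -8589*((6 - 1*(-4)) - 3*(-1)) = -8589*((6 + 4) + 3) = -8589*(10 + 3) = -8589*13 = -111657)
G(1/(48*(-3) + 472)) - C = 259 - 1*(-111657) = 259 + 111657 = 111916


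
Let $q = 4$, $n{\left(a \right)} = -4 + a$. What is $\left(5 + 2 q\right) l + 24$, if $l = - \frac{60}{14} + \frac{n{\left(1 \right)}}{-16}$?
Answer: $- \frac{3279}{112} \approx -29.277$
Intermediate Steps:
$l = - \frac{459}{112}$ ($l = - \frac{60}{14} + \frac{-4 + 1}{-16} = \left(-60\right) \frac{1}{14} - - \frac{3}{16} = - \frac{30}{7} + \frac{3}{16} = - \frac{459}{112} \approx -4.0982$)
$\left(5 + 2 q\right) l + 24 = \left(5 + 2 \cdot 4\right) \left(- \frac{459}{112}\right) + 24 = \left(5 + 8\right) \left(- \frac{459}{112}\right) + 24 = 13 \left(- \frac{459}{112}\right) + 24 = - \frac{5967}{112} + 24 = - \frac{3279}{112}$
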